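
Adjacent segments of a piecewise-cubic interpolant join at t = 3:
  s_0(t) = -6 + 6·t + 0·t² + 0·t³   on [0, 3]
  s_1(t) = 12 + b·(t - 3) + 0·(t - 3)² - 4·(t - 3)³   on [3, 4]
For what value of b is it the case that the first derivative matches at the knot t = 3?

s_0'(t) = 6 + 0·t + 0·t², so s_0'(3) = 6. On the right, s_1'(3) = b, so b = 6.

6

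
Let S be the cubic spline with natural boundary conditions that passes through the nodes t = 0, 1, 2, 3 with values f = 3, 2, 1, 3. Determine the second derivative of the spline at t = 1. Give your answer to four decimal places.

-1.2000

Let m_i = S''(x_i). Step sizes h_i = 1, 1, 1; slopes of the chords Δ_i = (y_(i+1) - y_i)/h_i = -1, -1, 2.
  1·m_0 + 4·m_1 + 1·m_2 = 6(Δ_1 - Δ_0) = 0
  1·m_1 + 4·m_2 + 1·m_3 = 6(Δ_2 - Δ_1) = 18
Natural end conditions: m_0 = m_3 = 0.
Hence m_0 = 0, m_1 = -6/5, m_2 = 24/5, m_3 = 0.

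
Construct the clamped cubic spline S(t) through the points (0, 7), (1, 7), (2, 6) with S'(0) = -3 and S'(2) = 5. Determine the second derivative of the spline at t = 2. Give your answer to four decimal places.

Write M_i for S''(x_i). With h_i = 1, 1 and divided differences Δ_i = 0, -1, the continuity of S' gives the tridiagonal system
  1·M_0 + 4·M_1 + 1·M_2 = 6(Δ_1 - Δ_0) = -6
Clamped end conditions give two more equations: 2h_0·M_0 + h_0·M_1 = 6(Δ_0 - S'(0)) = 18 and h_1·M_1 + 2h_1·M_2 = 6(S'(2) - Δ_1) = 36.
Solving the tridiagonal system: M_0 = 29/2, M_1 = -11, M_2 = 47/2.

23.5000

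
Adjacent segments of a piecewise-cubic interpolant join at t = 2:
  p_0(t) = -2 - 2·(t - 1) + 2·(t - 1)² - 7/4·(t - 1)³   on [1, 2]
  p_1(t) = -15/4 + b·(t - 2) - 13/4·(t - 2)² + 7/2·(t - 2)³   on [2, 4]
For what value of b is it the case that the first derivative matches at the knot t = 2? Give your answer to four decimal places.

-3.2500

p_0'(t) = -2 + 4·(t - 1) - 21/4·(t - 1)², so p_0'(2) = -13/4. On the right, p_1'(2) = b, so b = -13/4.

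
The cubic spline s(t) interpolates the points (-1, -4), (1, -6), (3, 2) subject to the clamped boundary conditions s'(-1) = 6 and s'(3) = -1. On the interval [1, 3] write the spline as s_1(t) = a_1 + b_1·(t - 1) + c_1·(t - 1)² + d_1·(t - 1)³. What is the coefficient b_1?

1

Put M_i = s'' at the i-th knot. Here h = (2, 2) and Δ = (-1, 4), so the interior equations h_(i-1)·M_(i-1) + 2(h_(i-1)+h_i)·M_i + h_i·M_(i+1) = 6(Δ_i − Δ_(i-1)) read
  2·M_0 + 8·M_1 + 2·M_2 = 6(Δ_1 - Δ_0) = 30
Clamped end conditions give two more equations: 2h_0·M_0 + h_0·M_1 = 6(Δ_0 - s'(-1)) = -42 and h_1·M_1 + 2h_1·M_2 = 6(s'(3) - Δ_1) = -30.
Hence M_0 = -16, M_1 = 11, M_2 = -13.
On [1, 3], with s_1(t) = a_1 + b_1·(t - 1) + c_1·(t - 1)² + d_1·(t - 1)³: c_1 = M_1/2 = 11/2, d_1 = (M_2 - M_1)/(6h_1) = -2, b_1 = Δ_1 - h_1(2M_1 + M_2)/6 = 1.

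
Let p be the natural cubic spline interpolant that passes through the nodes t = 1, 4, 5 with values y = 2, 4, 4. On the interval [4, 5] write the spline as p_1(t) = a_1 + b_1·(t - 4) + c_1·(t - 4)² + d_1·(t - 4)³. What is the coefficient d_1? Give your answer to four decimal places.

0.0833

Write m_i for p''(x_i). With h_i = 3, 1 and divided differences Δ_i = 2/3, 0, the continuity of p' gives the tridiagonal system
  3·m_0 + 8·m_1 + 1·m_2 = 6(Δ_1 - Δ_0) = -4
Natural end conditions: m_0 = m_2 = 0.
Forward elimination and back-substitution give m_0 = 0, m_1 = -1/2, m_2 = 0.
On [4, 5], with p_1(t) = a_1 + b_1·(t - 4) + c_1·(t - 4)² + d_1·(t - 4)³: c_1 = m_1/2 = -1/4, d_1 = (m_2 - m_1)/(6h_1) = 1/12, b_1 = Δ_1 - h_1(2m_1 + m_2)/6 = 1/6.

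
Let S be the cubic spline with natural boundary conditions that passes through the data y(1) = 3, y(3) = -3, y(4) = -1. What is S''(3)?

5

Put σ_i = S'' at the i-th knot. Here h = (2, 1) and Δ = (-3, 2), so the interior equations h_(i-1)·σ_(i-1) + 2(h_(i-1)+h_i)·σ_i + h_i·σ_(i+1) = 6(Δ_i − Δ_(i-1)) read
  2·σ_0 + 6·σ_1 + 1·σ_2 = 6(Δ_1 - Δ_0) = 30
Natural end conditions: σ_0 = σ_2 = 0.
Hence σ_0 = 0, σ_1 = 5, σ_2 = 0.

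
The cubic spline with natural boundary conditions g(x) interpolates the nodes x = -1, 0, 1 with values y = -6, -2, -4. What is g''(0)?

-9

Let m_i = g''(x_i). Step sizes h_i = 1, 1; slopes of the chords Δ_i = (y_(i+1) - y_i)/h_i = 4, -2.
  1·m_0 + 4·m_1 + 1·m_2 = 6(Δ_1 - Δ_0) = -36
Natural end conditions: m_0 = m_2 = 0.
Hence m_0 = 0, m_1 = -9, m_2 = 0.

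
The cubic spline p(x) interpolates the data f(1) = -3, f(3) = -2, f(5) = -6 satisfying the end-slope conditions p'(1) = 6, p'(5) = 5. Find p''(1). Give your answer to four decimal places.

-6.6250

Let M_i = p''(x_i). Step sizes h_i = 2, 2; slopes of the chords Δ_i = (y_(i+1) - y_i)/h_i = 1/2, -2.
  2·M_0 + 8·M_1 + 2·M_2 = 6(Δ_1 - Δ_0) = -15
Clamped end conditions give two more equations: 2h_0·M_0 + h_0·M_1 = 6(Δ_0 - p'(1)) = -33 and h_1·M_1 + 2h_1·M_2 = 6(p'(5) - Δ_1) = 42.
Hence M_0 = -53/8, M_1 = -13/4, M_2 = 97/8.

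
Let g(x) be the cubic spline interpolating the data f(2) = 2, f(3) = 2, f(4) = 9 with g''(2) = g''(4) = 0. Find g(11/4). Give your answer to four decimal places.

Put m_i = g'' at the i-th knot. Here h = (1, 1) and Δ = (0, 7), so the interior equations h_(i-1)·m_(i-1) + 2(h_(i-1)+h_i)·m_i + h_i·m_(i+1) = 6(Δ_i − Δ_(i-1)) read
  1·m_0 + 4·m_1 + 1·m_2 = 6(Δ_1 - Δ_0) = 42
Natural end conditions: m_0 = m_2 = 0.
Solving: m_0 = 0, m_1 = 21/2, m_2 = 0.
On [2, 3], g(x) = 2 - 7/4·(x - 2) + 0·(x - 2)² + 7/4·(x - 2)³.
With (x - 2) = 3/4: g(11/4) = 365/256.

1.4258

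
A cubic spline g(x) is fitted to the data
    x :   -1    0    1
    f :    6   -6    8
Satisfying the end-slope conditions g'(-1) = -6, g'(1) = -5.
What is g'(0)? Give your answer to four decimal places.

4.2500

Put m_i = g'' at the i-th knot. Here h = (1, 1) and Δ = (-12, 14), so the interior equations h_(i-1)·m_(i-1) + 2(h_(i-1)+h_i)·m_i + h_i·m_(i+1) = 6(Δ_i − Δ_(i-1)) read
  1·m_0 + 4·m_1 + 1·m_2 = 6(Δ_1 - Δ_0) = 156
Clamped end conditions give two more equations: 2h_0·m_0 + h_0·m_1 = 6(Δ_0 - g'(-1)) = -36 and h_1·m_1 + 2h_1·m_2 = 6(g'(1) - Δ_1) = -114.
Forward elimination and back-substitution give m_0 = -113/2, m_1 = 77, m_2 = -191/2.
On [0, 1], g'(x) = b_1 + 2c_1·x + 3d_1·x² with b_1 = Δ_1 - h_1(2m_1 + m_2)/6 = 17/4, c_1 = m_1/2 = 77/2, d_1 = (m_2 - m_1)/(6h_1) = -115/4. So g'(0) = 17/4.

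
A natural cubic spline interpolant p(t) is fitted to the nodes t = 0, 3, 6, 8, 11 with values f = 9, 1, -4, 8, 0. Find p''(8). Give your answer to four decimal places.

Write M_i for p''(x_i). With h_i = 3, 3, 2, 3 and divided differences Δ_i = -8/3, -5/3, 6, -8/3, the continuity of p' gives the tridiagonal system
  3·M_0 + 12·M_1 + 3·M_2 = 6(Δ_1 - Δ_0) = 6
  3·M_1 + 10·M_2 + 2·M_3 = 6(Δ_2 - Δ_1) = 46
  2·M_2 + 10·M_3 + 3·M_4 = 6(Δ_3 - Δ_2) = -52
Natural end conditions: M_0 = M_4 = 0.
Solving: M_0 = 0, M_1 = -62/59, M_2 = 366/59, M_3 = -380/59, M_4 = 0.

-6.4407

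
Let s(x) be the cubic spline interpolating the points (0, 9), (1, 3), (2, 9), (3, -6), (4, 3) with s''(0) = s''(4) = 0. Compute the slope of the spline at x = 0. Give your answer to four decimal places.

-11.1429

Put M_i = s'' at the i-th knot. Here h = (1, 1, 1, 1) and Δ = (-6, 6, -15, 9), so the interior equations h_(i-1)·M_(i-1) + 2(h_(i-1)+h_i)·M_i + h_i·M_(i+1) = 6(Δ_i − Δ_(i-1)) read
  1·M_0 + 4·M_1 + 1·M_2 = 6(Δ_1 - Δ_0) = 72
  1·M_1 + 4·M_2 + 1·M_3 = 6(Δ_2 - Δ_1) = -126
  1·M_2 + 4·M_3 + 1·M_4 = 6(Δ_3 - Δ_2) = 144
Natural end conditions: M_0 = M_4 = 0.
Forward elimination and back-substitution give M_0 = 0, M_1 = 216/7, M_2 = -360/7, M_3 = 342/7, M_4 = 0.
On [0, 1], s'(x) = b_0 + 2c_0·x + 3d_0·x² with b_0 = Δ_0 - h_0(2M_0 + M_1)/6 = -78/7, c_0 = M_0/2 = 0, d_0 = (M_1 - M_0)/(6h_0) = 36/7. So s'(0) = -78/7.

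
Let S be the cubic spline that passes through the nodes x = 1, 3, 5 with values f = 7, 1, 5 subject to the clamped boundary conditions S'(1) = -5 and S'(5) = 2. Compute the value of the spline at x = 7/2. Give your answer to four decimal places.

Put M_i = S'' at the i-th knot. Here h = (2, 2) and Δ = (-3, 2), so the interior equations h_(i-1)·M_(i-1) + 2(h_(i-1)+h_i)·M_i + h_i·M_(i+1) = 6(Δ_i − Δ_(i-1)) read
  2·M_0 + 8·M_1 + 2·M_2 = 6(Δ_1 - Δ_0) = 30
Clamped end conditions give two more equations: 2h_0·M_0 + h_0·M_1 = 6(Δ_0 - S'(1)) = 12 and h_1·M_1 + 2h_1·M_2 = 6(S'(5) - Δ_1) = 0.
Hence M_0 = 1, M_1 = 4, M_2 = -2.
On [3, 5], S(x) = 1 + 0·(x - 3) + 2·(x - 3)² - 1/2·(x - 3)³.
With (x - 3) = 1/2: S(7/2) = 23/16.

1.4375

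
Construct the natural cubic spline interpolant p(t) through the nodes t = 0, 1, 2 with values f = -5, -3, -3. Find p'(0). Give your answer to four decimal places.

2.5000

Write M_i for p''(x_i). With h_i = 1, 1 and divided differences Δ_i = 2, 0, the continuity of p' gives the tridiagonal system
  1·M_0 + 4·M_1 + 1·M_2 = 6(Δ_1 - Δ_0) = -12
Natural end conditions: M_0 = M_2 = 0.
Solving: M_0 = 0, M_1 = -3, M_2 = 0.
On [0, 1], p'(t) = b_0 + 2c_0·t + 3d_0·t² with b_0 = Δ_0 - h_0(2M_0 + M_1)/6 = 5/2, c_0 = M_0/2 = 0, d_0 = (M_1 - M_0)/(6h_0) = -1/2. So p'(0) = 5/2.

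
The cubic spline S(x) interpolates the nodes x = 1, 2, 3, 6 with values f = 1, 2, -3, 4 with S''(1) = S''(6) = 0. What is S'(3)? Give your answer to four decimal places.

-4.5054

Put σ_i = S'' at the i-th knot. Here h = (1, 1, 3) and Δ = (1, -5, 7/3), so the interior equations h_(i-1)·σ_(i-1) + 2(h_(i-1)+h_i)·σ_i + h_i·σ_(i+1) = 6(Δ_i − Δ_(i-1)) read
  1·σ_0 + 4·σ_1 + 1·σ_2 = 6(Δ_1 - Δ_0) = -36
  1·σ_1 + 8·σ_2 + 3·σ_3 = 6(Δ_2 - Δ_1) = 44
Natural end conditions: σ_0 = σ_3 = 0.
Solving: σ_0 = 0, σ_1 = -332/31, σ_2 = 212/31, σ_3 = 0.
On [3, 6], S'(x) = b_2 + 2c_2·(x - 3) + 3d_2·(x - 3)² with b_2 = Δ_2 - h_2(2σ_2 + σ_3)/6 = -419/93, c_2 = σ_2/2 = 106/31, d_2 = (σ_3 - σ_2)/(6h_2) = -106/279. So S'(3) = -419/93.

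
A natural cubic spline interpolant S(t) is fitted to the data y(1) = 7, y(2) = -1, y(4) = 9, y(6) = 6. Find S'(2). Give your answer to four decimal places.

Write M_i for S''(x_i). With h_i = 1, 2, 2 and divided differences Δ_i = -8, 5, -3/2, the continuity of S' gives the tridiagonal system
  1·M_0 + 6·M_1 + 2·M_2 = 6(Δ_1 - Δ_0) = 78
  2·M_1 + 8·M_2 + 2·M_3 = 6(Δ_2 - Δ_1) = -39
Natural end conditions: M_0 = M_3 = 0.
Forward elimination and back-substitution give M_0 = 0, M_1 = 351/22, M_2 = -195/22, M_3 = 0.
On [2, 4], S'(t) = b_1 + 2c_1·(t - 2) + 3d_1·(t - 2)² with b_1 = Δ_1 - h_1(2M_1 + M_2)/6 = -59/22, c_1 = M_1/2 = 351/44, d_1 = (M_2 - M_1)/(6h_1) = -91/44. So S'(2) = -59/22.

-2.6818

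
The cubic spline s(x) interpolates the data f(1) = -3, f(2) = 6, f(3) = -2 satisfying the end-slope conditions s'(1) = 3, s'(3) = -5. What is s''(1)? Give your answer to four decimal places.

39.5000

Let σ_i = s''(x_i). Step sizes h_i = 1, 1; slopes of the chords Δ_i = (y_(i+1) - y_i)/h_i = 9, -8.
  1·σ_0 + 4·σ_1 + 1·σ_2 = 6(Δ_1 - Δ_0) = -102
Clamped end conditions give two more equations: 2h_0·σ_0 + h_0·σ_1 = 6(Δ_0 - s'(1)) = 36 and h_1·σ_1 + 2h_1·σ_2 = 6(s'(3) - Δ_1) = 18.
Forward elimination and back-substitution give σ_0 = 79/2, σ_1 = -43, σ_2 = 61/2.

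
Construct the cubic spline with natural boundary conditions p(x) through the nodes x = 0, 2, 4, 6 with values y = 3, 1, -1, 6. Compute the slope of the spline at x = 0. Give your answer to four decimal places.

-0.7000

Put σ_i = p'' at the i-th knot. Here h = (2, 2, 2) and Δ = (-1, -1, 7/2), so the interior equations h_(i-1)·σ_(i-1) + 2(h_(i-1)+h_i)·σ_i + h_i·σ_(i+1) = 6(Δ_i − Δ_(i-1)) read
  2·σ_0 + 8·σ_1 + 2·σ_2 = 6(Δ_1 - Δ_0) = 0
  2·σ_1 + 8·σ_2 + 2·σ_3 = 6(Δ_2 - Δ_1) = 27
Natural end conditions: σ_0 = σ_3 = 0.
Solving the tridiagonal system: σ_0 = 0, σ_1 = -9/10, σ_2 = 18/5, σ_3 = 0.
On [0, 2], p'(x) = b_0 + 2c_0·x + 3d_0·x² with b_0 = Δ_0 - h_0(2σ_0 + σ_1)/6 = -7/10, c_0 = σ_0/2 = 0, d_0 = (σ_1 - σ_0)/(6h_0) = -3/40. So p'(0) = -7/10.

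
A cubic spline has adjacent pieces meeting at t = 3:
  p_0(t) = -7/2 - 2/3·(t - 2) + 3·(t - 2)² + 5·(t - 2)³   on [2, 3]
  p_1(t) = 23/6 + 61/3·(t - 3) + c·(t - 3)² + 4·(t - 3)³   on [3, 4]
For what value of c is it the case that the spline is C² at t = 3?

18

p_0''(t) = 6 + 30·(t - 2), so p_0''(3) = 36. On the right, p_1''(3) = 2c, so c = 18.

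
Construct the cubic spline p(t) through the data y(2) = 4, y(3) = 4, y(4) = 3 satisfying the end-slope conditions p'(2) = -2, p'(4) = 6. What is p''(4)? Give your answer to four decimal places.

26.5000

Let σ_i = p''(x_i). Step sizes h_i = 1, 1; slopes of the chords Δ_i = (y_(i+1) - y_i)/h_i = 0, -1.
  1·σ_0 + 4·σ_1 + 1·σ_2 = 6(Δ_1 - Δ_0) = -6
Clamped end conditions give two more equations: 2h_0·σ_0 + h_0·σ_1 = 6(Δ_0 - p'(2)) = 12 and h_1·σ_1 + 2h_1·σ_2 = 6(p'(4) - Δ_1) = 42.
Solving the tridiagonal system: σ_0 = 23/2, σ_1 = -11, σ_2 = 53/2.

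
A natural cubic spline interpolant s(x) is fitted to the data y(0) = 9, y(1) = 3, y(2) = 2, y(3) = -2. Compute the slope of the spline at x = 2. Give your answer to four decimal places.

Write σ_i for s''(x_i). With h_i = 1, 1, 1 and divided differences Δ_i = -6, -1, -4, the continuity of s' gives the tridiagonal system
  1·σ_0 + 4·σ_1 + 1·σ_2 = 6(Δ_1 - Δ_0) = 30
  1·σ_1 + 4·σ_2 + 1·σ_3 = 6(Δ_2 - Δ_1) = -18
Natural end conditions: σ_0 = σ_3 = 0.
Hence σ_0 = 0, σ_1 = 46/5, σ_2 = -34/5, σ_3 = 0.
On [2, 3], s'(x) = b_2 + 2c_2·(x - 2) + 3d_2·(x - 2)² with b_2 = Δ_2 - h_2(2σ_2 + σ_3)/6 = -26/15, c_2 = σ_2/2 = -17/5, d_2 = (σ_3 - σ_2)/(6h_2) = 17/15. So s'(2) = -26/15.

-1.7333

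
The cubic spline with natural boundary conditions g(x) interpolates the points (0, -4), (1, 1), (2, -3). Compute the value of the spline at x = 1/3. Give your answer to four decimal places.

-1.6667

Put σ_i = g'' at the i-th knot. Here h = (1, 1) and Δ = (5, -4), so the interior equations h_(i-1)·σ_(i-1) + 2(h_(i-1)+h_i)·σ_i + h_i·σ_(i+1) = 6(Δ_i − Δ_(i-1)) read
  1·σ_0 + 4·σ_1 + 1·σ_2 = 6(Δ_1 - Δ_0) = -54
Natural end conditions: σ_0 = σ_2 = 0.
Forward elimination and back-substitution give σ_0 = 0, σ_1 = -27/2, σ_2 = 0.
On [0, 1], g(x) = -4 + 29/4·x + 0·x² - 9/4·x³.
With x = 1/3: g(1/3) = -5/3.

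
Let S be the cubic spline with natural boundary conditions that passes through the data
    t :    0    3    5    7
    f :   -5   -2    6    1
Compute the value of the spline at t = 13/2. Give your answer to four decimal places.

Put M_i = S'' at the i-th knot. Here h = (3, 2, 2) and Δ = (1, 4, -5/2), so the interior equations h_(i-1)·M_(i-1) + 2(h_(i-1)+h_i)·M_i + h_i·M_(i+1) = 6(Δ_i − Δ_(i-1)) read
  3·M_0 + 10·M_1 + 2·M_2 = 6(Δ_1 - Δ_0) = 18
  2·M_1 + 8·M_2 + 2·M_3 = 6(Δ_2 - Δ_1) = -39
Natural end conditions: M_0 = M_3 = 0.
Solving: M_0 = 0, M_1 = 111/38, M_2 = -213/38, M_3 = 0.
On [5, 7], S(t) = 6 + 47/38·(t - 5) - 213/76·(t - 5)² + 71/152·(t - 5)³.
With (t - 5) = 3/2: S(13/2) = 3801/1216.

3.1258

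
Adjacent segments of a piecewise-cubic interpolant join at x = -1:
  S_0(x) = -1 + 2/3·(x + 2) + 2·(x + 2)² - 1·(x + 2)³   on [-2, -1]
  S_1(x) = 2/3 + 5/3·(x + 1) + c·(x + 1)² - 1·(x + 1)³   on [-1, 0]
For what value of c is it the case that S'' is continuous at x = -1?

-1

S_0''(x) = 4 - 6·(x + 2), so S_0''(-1) = -2. On the right, S_1''(-1) = 2c, so c = -1.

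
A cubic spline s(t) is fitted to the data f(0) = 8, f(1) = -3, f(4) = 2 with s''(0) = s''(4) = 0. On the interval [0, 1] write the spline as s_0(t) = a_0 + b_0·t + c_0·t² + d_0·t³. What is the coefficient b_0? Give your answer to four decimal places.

Write M_i for s''(x_i). With h_i = 1, 3 and divided differences Δ_i = -11, 5/3, the continuity of s' gives the tridiagonal system
  1·M_0 + 8·M_1 + 3·M_2 = 6(Δ_1 - Δ_0) = 76
Natural end conditions: M_0 = M_2 = 0.
Forward elimination and back-substitution give M_0 = 0, M_1 = 19/2, M_2 = 0.
On [0, 1], with s_0(t) = a_0 + b_0·t + c_0·t² + d_0·t³: c_0 = M_0/2 = 0, d_0 = (M_1 - M_0)/(6h_0) = 19/12, b_0 = Δ_0 - h_0(2M_0 + M_1)/6 = -151/12.

-12.5833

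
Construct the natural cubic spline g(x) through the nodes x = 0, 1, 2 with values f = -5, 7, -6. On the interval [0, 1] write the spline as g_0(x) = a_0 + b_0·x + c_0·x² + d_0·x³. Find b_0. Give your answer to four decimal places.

Write m_i for g''(x_i). With h_i = 1, 1 and divided differences Δ_i = 12, -13, the continuity of g' gives the tridiagonal system
  1·m_0 + 4·m_1 + 1·m_2 = 6(Δ_1 - Δ_0) = -150
Natural end conditions: m_0 = m_2 = 0.
Forward elimination and back-substitution give m_0 = 0, m_1 = -75/2, m_2 = 0.
On [0, 1], with g_0(x) = a_0 + b_0·x + c_0·x² + d_0·x³: c_0 = m_0/2 = 0, d_0 = (m_1 - m_0)/(6h_0) = -25/4, b_0 = Δ_0 - h_0(2m_0 + m_1)/6 = 73/4.

18.2500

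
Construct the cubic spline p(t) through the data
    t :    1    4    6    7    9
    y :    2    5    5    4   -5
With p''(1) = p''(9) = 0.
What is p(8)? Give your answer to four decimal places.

0.3650

Put σ_i = p'' at the i-th knot. Here h = (3, 2, 1, 2) and Δ = (1, 0, -1, -9/2), so the interior equations h_(i-1)·σ_(i-1) + 2(h_(i-1)+h_i)·σ_i + h_i·σ_(i+1) = 6(Δ_i − Δ_(i-1)) read
  3·σ_0 + 10·σ_1 + 2·σ_2 = 6(Δ_1 - Δ_0) = -6
  2·σ_1 + 6·σ_2 + 1·σ_3 = 6(Δ_2 - Δ_1) = -6
  1·σ_2 + 6·σ_3 + 2·σ_4 = 6(Δ_3 - Δ_2) = -21
Natural end conditions: σ_0 = σ_4 = 0.
Hence σ_0 = 0, σ_1 = -90/163, σ_2 = -39/163, σ_3 = -564/163, σ_4 = 0.
On [7, 9], p(t) = 4 - 715/326·(t - 7) - 282/163·(t - 7)² + 47/163·(t - 7)³.
With (t - 7) = 1: p(8) = 119/326.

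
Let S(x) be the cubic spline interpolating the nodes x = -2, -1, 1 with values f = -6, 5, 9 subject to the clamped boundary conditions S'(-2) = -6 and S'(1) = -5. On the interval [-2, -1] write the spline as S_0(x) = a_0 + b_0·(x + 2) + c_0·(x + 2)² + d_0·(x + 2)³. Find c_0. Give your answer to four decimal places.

30.1667

Put m_i = S'' at the i-th knot. Here h = (1, 2) and Δ = (11, 2), so the interior equations h_(i-1)·m_(i-1) + 2(h_(i-1)+h_i)·m_i + h_i·m_(i+1) = 6(Δ_i − Δ_(i-1)) read
  1·m_0 + 6·m_1 + 2·m_2 = 6(Δ_1 - Δ_0) = -54
Clamped end conditions give two more equations: 2h_0·m_0 + h_0·m_1 = 6(Δ_0 - S'(-2)) = 102 and h_1·m_1 + 2h_1·m_2 = 6(S'(1) - Δ_1) = -42.
Forward elimination and back-substitution give m_0 = 181/3, m_1 = -56/3, m_2 = -7/6.
On [-2, -1], with S_0(x) = a_0 + b_0·(x + 2) + c_0·(x + 2)² + d_0·(x + 2)³: c_0 = m_0/2 = 181/6, d_0 = (m_1 - m_0)/(6h_0) = -79/6, b_0 = Δ_0 - h_0(2m_0 + m_1)/6 = -6.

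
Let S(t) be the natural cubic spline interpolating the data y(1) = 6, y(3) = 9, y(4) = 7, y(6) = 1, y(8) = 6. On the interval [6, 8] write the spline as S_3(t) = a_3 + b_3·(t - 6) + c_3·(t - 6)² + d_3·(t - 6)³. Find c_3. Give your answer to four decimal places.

With σ_i denoting the second derivative at x_i, h_i = 2, 1, 2, 2, and Δ_i = (y_(i+1) − y_i)/h_i = 3/2, -2, -3, 5/2:
  2·σ_0 + 6·σ_1 + 1·σ_2 = 6(Δ_1 - Δ_0) = -21
  1·σ_1 + 6·σ_2 + 2·σ_3 = 6(Δ_2 - Δ_1) = -6
  2·σ_2 + 8·σ_3 + 2·σ_4 = 6(Δ_3 - Δ_2) = 33
Natural end conditions: σ_0 = σ_4 = 0.
Hence σ_0 = 0, σ_1 = -405/128, σ_2 = -129/64, σ_3 = 1185/256, σ_4 = 0.
On [6, 8], with S_3(t) = a_3 + b_3·(t - 6) + c_3·(t - 6)² + d_3·(t - 6)³: c_3 = σ_3/2 = 1185/512, d_3 = (σ_4 - σ_3)/(6h_3) = -395/1024, b_3 = Δ_3 - h_3(2σ_3 + σ_4)/6 = -75/128.

2.3145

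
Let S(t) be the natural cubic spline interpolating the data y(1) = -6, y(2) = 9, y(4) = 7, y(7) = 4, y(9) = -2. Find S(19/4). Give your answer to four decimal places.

5.0394

Let M_i = S''(x_i). Step sizes h_i = 1, 2, 3, 2; slopes of the chords Δ_i = (y_(i+1) - y_i)/h_i = 15, -1, -1, -3.
  1·M_0 + 6·M_1 + 2·M_2 = 6(Δ_1 - Δ_0) = -96
  2·M_1 + 10·M_2 + 3·M_3 = 6(Δ_2 - Δ_1) = 0
  3·M_2 + 10·M_3 + 2·M_4 = 6(Δ_3 - Δ_2) = -12
Natural end conditions: M_0 = M_4 = 0.
Hence M_0 = 0, M_1 = -4404/253, M_2 = 1068/253, M_3 = -624/253, M_4 = 0.
On [4, 7], S(t) = 7 - 1009/253·(t - 4) + 534/253·(t - 4)² - 94/253·(t - 4)³.
With (t - 4) = 3/4: S(19/4) = 3709/736.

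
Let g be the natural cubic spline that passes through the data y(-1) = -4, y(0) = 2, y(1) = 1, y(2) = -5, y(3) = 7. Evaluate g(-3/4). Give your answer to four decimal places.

Let m_i = g''(x_i). Step sizes h_i = 1, 1, 1, 1; slopes of the chords Δ_i = (y_(i+1) - y_i)/h_i = 6, -1, -6, 12.
  1·m_0 + 4·m_1 + 1·m_2 = 6(Δ_1 - Δ_0) = -42
  1·m_1 + 4·m_2 + 1·m_3 = 6(Δ_2 - Δ_1) = -30
  1·m_2 + 4·m_3 + 1·m_4 = 6(Δ_3 - Δ_2) = 108
Natural end conditions: m_0 = m_4 = 0.
Solving the tridiagonal system: m_0 = 0, m_1 = -201/28, m_2 = -93/7, m_3 = 849/28, m_4 = 0.
On [-1, 0], g(x) = -4 + 403/56·(x + 1) + 0·(x + 1)² - 67/56·(x + 1)³.
With (x + 1) = 1/4: g(-3/4) = -7955/3584.

-2.2196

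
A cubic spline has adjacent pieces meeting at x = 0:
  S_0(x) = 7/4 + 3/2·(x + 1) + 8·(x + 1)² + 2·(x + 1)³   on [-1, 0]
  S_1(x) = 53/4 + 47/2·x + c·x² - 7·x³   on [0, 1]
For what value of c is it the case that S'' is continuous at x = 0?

14

S_0''(x) = 16 + 12·(x + 1), so S_0''(0) = 28. On the right, S_1''(0) = 2c, so c = 14.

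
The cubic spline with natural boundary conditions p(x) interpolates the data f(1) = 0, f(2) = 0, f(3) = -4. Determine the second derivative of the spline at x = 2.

Let M_i = p''(x_i). Step sizes h_i = 1, 1; slopes of the chords Δ_i = (y_(i+1) - y_i)/h_i = 0, -4.
  1·M_0 + 4·M_1 + 1·M_2 = 6(Δ_1 - Δ_0) = -24
Natural end conditions: M_0 = M_2 = 0.
Forward elimination and back-substitution give M_0 = 0, M_1 = -6, M_2 = 0.

-6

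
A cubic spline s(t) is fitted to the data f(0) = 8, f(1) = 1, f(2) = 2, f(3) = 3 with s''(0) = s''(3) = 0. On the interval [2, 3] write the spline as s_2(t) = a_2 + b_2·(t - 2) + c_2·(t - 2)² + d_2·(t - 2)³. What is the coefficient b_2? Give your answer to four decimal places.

With σ_i denoting the second derivative at x_i, h_i = 1, 1, 1, and Δ_i = (y_(i+1) − y_i)/h_i = -7, 1, 1:
  1·σ_0 + 4·σ_1 + 1·σ_2 = 6(Δ_1 - Δ_0) = 48
  1·σ_1 + 4·σ_2 + 1·σ_3 = 6(Δ_2 - Δ_1) = 0
Natural end conditions: σ_0 = σ_3 = 0.
Hence σ_0 = 0, σ_1 = 64/5, σ_2 = -16/5, σ_3 = 0.
On [2, 3], with s_2(t) = a_2 + b_2·(t - 2) + c_2·(t - 2)² + d_2·(t - 2)³: c_2 = σ_2/2 = -8/5, d_2 = (σ_3 - σ_2)/(6h_2) = 8/15, b_2 = Δ_2 - h_2(2σ_2 + σ_3)/6 = 31/15.

2.0667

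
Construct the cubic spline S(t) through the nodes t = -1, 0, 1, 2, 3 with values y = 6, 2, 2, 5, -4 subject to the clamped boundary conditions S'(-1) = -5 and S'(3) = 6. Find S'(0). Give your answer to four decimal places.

-2.9464

Put M_i = S'' at the i-th knot. Here h = (1, 1, 1, 1) and Δ = (-4, 0, 3, -9), so the interior equations h_(i-1)·M_(i-1) + 2(h_(i-1)+h_i)·M_i + h_i·M_(i+1) = 6(Δ_i − Δ_(i-1)) read
  1·M_0 + 4·M_1 + 1·M_2 = 6(Δ_1 - Δ_0) = 24
  1·M_1 + 4·M_2 + 1·M_3 = 6(Δ_2 - Δ_1) = 18
  1·M_2 + 4·M_3 + 1·M_4 = 6(Δ_3 - Δ_2) = -72
Clamped end conditions give two more equations: 2h_0·M_0 + h_0·M_1 = 6(Δ_0 - S'(-1)) = 6 and h_3·M_3 + 2h_3·M_4 = 6(S'(3) - Δ_3) = 90.
Forward elimination and back-substitution give M_0 = 53/28, M_1 = 31/14, M_2 = 53/4, M_3 = -521/14, M_4 = 1781/28.
On [0, 1], S'(t) = b_1 + 2c_1·t + 3d_1·t² with b_1 = Δ_1 - h_1(2M_1 + M_2)/6 = -165/56, c_1 = M_1/2 = 31/28, d_1 = (M_2 - M_1)/(6h_1) = 103/56. So S'(0) = -165/56.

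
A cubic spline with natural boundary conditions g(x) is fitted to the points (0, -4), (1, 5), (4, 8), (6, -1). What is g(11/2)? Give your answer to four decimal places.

1.5141

With σ_i denoting the second derivative at x_i, h_i = 1, 3, 2, and Δ_i = (y_(i+1) − y_i)/h_i = 9, 1, -9/2:
  1·σ_0 + 8·σ_1 + 3·σ_2 = 6(Δ_1 - Δ_0) = -48
  3·σ_1 + 10·σ_2 + 2·σ_3 = 6(Δ_2 - Δ_1) = -33
Natural end conditions: σ_0 = σ_3 = 0.
Solving: σ_0 = 0, σ_1 = -381/71, σ_2 = -120/71, σ_3 = 0.
On [4, 6], g(x) = 8 - 479/142·(x - 4) - 60/71·(x - 4)² + 10/71·(x - 4)³.
With (x - 4) = 3/2: g(11/2) = 215/142.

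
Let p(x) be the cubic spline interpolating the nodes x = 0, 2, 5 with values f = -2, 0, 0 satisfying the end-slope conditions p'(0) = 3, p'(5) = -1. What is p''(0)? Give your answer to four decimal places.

With σ_i denoting the second derivative at x_i, h_i = 2, 3, and Δ_i = (y_(i+1) − y_i)/h_i = 1, 0:
  2·σ_0 + 10·σ_1 + 3·σ_2 = 6(Δ_1 - Δ_0) = -6
Clamped end conditions give two more equations: 2h_0·σ_0 + h_0·σ_1 = 6(Δ_0 - p'(0)) = -12 and h_1·σ_1 + 2h_1·σ_2 = 6(p'(5) - Δ_1) = -6.
Forward elimination and back-substitution give σ_0 = -16/5, σ_1 = 2/5, σ_2 = -6/5.

-3.2000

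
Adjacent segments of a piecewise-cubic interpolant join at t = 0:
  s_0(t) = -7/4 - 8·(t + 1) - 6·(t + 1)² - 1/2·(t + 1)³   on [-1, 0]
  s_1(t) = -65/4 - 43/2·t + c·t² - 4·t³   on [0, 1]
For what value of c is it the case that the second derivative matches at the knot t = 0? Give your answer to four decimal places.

-7.5000

s_0''(t) = -12 - 3·(t + 1), so s_0''(0) = -15. On the right, s_1''(0) = 2c, so c = -15/2.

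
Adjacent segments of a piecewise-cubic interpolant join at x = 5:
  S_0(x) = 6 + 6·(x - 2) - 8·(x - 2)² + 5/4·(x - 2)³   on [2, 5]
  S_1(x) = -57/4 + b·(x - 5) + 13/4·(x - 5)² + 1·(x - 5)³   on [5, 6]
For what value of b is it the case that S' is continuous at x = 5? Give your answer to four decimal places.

-8.2500

S_0'(x) = 6 - 16·(x - 2) + 15/4·(x - 2)², so S_0'(5) = -33/4. On the right, S_1'(5) = b, so b = -33/4.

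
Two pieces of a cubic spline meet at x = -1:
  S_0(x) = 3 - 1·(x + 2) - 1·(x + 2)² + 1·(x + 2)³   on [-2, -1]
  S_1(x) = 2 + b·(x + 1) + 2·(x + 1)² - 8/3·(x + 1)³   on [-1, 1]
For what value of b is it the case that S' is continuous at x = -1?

0

S_0'(x) = -1 - 2·(x + 2) + 3·(x + 2)², so S_0'(-1) = 0. On the right, S_1'(-1) = b, so b = 0.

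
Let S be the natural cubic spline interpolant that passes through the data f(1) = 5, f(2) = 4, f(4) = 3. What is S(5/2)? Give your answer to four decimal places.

Write M_i for S''(x_i). With h_i = 1, 2 and divided differences Δ_i = -1, -1/2, the continuity of S' gives the tridiagonal system
  1·M_0 + 6·M_1 + 2·M_2 = 6(Δ_1 - Δ_0) = 3
Natural end conditions: M_0 = M_2 = 0.
Solving the tridiagonal system: M_0 = 0, M_1 = 1/2, M_2 = 0.
On [2, 4], S(t) = 4 - 5/6·(t - 2) + 1/4·(t - 2)² - 1/24·(t - 2)³.
With (t - 2) = 1/2: S(5/2) = 233/64.

3.6406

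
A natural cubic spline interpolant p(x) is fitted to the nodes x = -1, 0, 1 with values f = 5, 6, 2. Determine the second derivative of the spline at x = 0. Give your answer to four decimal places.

-7.5000

Put m_i = p'' at the i-th knot. Here h = (1, 1) and Δ = (1, -4), so the interior equations h_(i-1)·m_(i-1) + 2(h_(i-1)+h_i)·m_i + h_i·m_(i+1) = 6(Δ_i − Δ_(i-1)) read
  1·m_0 + 4·m_1 + 1·m_2 = 6(Δ_1 - Δ_0) = -30
Natural end conditions: m_0 = m_2 = 0.
Solving: m_0 = 0, m_1 = -15/2, m_2 = 0.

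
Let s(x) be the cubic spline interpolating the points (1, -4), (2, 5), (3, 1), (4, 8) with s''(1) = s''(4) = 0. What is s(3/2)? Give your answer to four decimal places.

2.0750

With M_i denoting the second derivative at x_i, h_i = 1, 1, 1, and Δ_i = (y_(i+1) − y_i)/h_i = 9, -4, 7:
  1·M_0 + 4·M_1 + 1·M_2 = 6(Δ_1 - Δ_0) = -78
  1·M_1 + 4·M_2 + 1·M_3 = 6(Δ_2 - Δ_1) = 66
Natural end conditions: M_0 = M_3 = 0.
Forward elimination and back-substitution give M_0 = 0, M_1 = -126/5, M_2 = 114/5, M_3 = 0.
On [1, 2], s(x) = -4 + 66/5·(x - 1) + 0·(x - 1)² - 21/5·(x - 1)³.
With (x - 1) = 1/2: s(3/2) = 83/40.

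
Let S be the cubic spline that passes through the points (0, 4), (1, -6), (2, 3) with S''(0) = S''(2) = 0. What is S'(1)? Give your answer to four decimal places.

Write σ_i for S''(x_i). With h_i = 1, 1 and divided differences Δ_i = -10, 9, the continuity of S' gives the tridiagonal system
  1·σ_0 + 4·σ_1 + 1·σ_2 = 6(Δ_1 - Δ_0) = 114
Natural end conditions: σ_0 = σ_2 = 0.
Hence σ_0 = 0, σ_1 = 57/2, σ_2 = 0.
On [1, 2], S'(t) = b_1 + 2c_1·(t - 1) + 3d_1·(t - 1)² with b_1 = Δ_1 - h_1(2σ_1 + σ_2)/6 = -1/2, c_1 = σ_1/2 = 57/4, d_1 = (σ_2 - σ_1)/(6h_1) = -19/4. So S'(1) = -1/2.

-0.5000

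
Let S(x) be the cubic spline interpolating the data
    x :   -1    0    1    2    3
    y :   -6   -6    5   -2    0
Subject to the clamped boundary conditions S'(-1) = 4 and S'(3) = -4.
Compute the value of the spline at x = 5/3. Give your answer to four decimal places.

0.4603

Put M_i = S'' at the i-th knot. Here h = (1, 1, 1, 1) and Δ = (0, 11, -7, 2), so the interior equations h_(i-1)·M_(i-1) + 2(h_(i-1)+h_i)·M_i + h_i·M_(i+1) = 6(Δ_i − Δ_(i-1)) read
  1·M_0 + 4·M_1 + 1·M_2 = 6(Δ_1 - Δ_0) = 66
  1·M_1 + 4·M_2 + 1·M_3 = 6(Δ_2 - Δ_1) = -108
  1·M_2 + 4·M_3 + 1·M_4 = 6(Δ_3 - Δ_2) = 54
Clamped end conditions give two more equations: 2h_0·M_0 + h_0·M_1 = 6(Δ_0 - S'(-1)) = -24 and h_3·M_3 + 2h_3·M_4 = 6(S'(3) - Δ_3) = -36.
Solving: M_0 = -206/7, M_1 = 244/7, M_2 = -44, M_3 = 232/7, M_4 = -242/7.
On [1, 2], S(x) = 5 + 15/7·(x - 1) - 22·(x - 1)² + 90/7·(x - 1)³.
With (x - 1) = 2/3: S(5/3) = 29/63.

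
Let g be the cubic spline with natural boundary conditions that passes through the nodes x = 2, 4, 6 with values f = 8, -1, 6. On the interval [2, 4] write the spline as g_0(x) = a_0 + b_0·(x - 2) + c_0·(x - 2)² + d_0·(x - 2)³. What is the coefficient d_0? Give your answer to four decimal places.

0.5000

Write M_i for g''(x_i). With h_i = 2, 2 and divided differences Δ_i = -9/2, 7/2, the continuity of g' gives the tridiagonal system
  2·M_0 + 8·M_1 + 2·M_2 = 6(Δ_1 - Δ_0) = 48
Natural end conditions: M_0 = M_2 = 0.
Solving: M_0 = 0, M_1 = 6, M_2 = 0.
On [2, 4], with g_0(x) = a_0 + b_0·(x - 2) + c_0·(x - 2)² + d_0·(x - 2)³: c_0 = M_0/2 = 0, d_0 = (M_1 - M_0)/(6h_0) = 1/2, b_0 = Δ_0 - h_0(2M_0 + M_1)/6 = -13/2.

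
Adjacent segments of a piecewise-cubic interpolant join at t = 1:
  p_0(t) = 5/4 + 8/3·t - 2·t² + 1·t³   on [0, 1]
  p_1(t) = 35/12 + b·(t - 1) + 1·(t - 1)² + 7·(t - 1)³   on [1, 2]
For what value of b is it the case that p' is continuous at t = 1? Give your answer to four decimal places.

1.6667

p_0'(t) = 8/3 - 4·t + 3·t², so p_0'(1) = 5/3. On the right, p_1'(1) = b, so b = 5/3.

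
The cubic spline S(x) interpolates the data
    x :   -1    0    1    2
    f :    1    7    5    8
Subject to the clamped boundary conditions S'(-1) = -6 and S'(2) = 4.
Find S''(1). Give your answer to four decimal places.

Put M_i = S'' at the i-th knot. Here h = (1, 1, 1) and Δ = (6, -2, 3), so the interior equations h_(i-1)·M_(i-1) + 2(h_(i-1)+h_i)·M_i + h_i·M_(i+1) = 6(Δ_i − Δ_(i-1)) read
  1·M_0 + 4·M_1 + 1·M_2 = 6(Δ_1 - Δ_0) = -48
  1·M_1 + 4·M_2 + 1·M_3 = 6(Δ_2 - Δ_1) = 30
Clamped end conditions give two more equations: 2h_0·M_0 + h_0·M_1 = 6(Δ_0 - S'(-1)) = 72 and h_2·M_2 + 2h_2·M_3 = 6(S'(2) - Δ_2) = 6.
Solving the tridiagonal system: M_0 = 754/15, M_1 = -428/15, M_2 = 238/15, M_3 = -74/15.

15.8667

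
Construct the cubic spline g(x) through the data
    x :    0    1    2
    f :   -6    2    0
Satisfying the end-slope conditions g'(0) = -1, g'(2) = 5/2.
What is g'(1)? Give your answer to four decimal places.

4.1250

Put M_i = g'' at the i-th knot. Here h = (1, 1) and Δ = (8, -2), so the interior equations h_(i-1)·M_(i-1) + 2(h_(i-1)+h_i)·M_i + h_i·M_(i+1) = 6(Δ_i − Δ_(i-1)) read
  1·M_0 + 4·M_1 + 1·M_2 = 6(Δ_1 - Δ_0) = -60
Clamped end conditions give two more equations: 2h_0·M_0 + h_0·M_1 = 6(Δ_0 - g'(0)) = 54 and h_1·M_1 + 2h_1·M_2 = 6(g'(2) - Δ_1) = 27.
Solving the tridiagonal system: M_0 = 175/4, M_1 = -67/2, M_2 = 121/4.
On [1, 2], g'(x) = b_1 + 2c_1·(x - 1) + 3d_1·(x - 1)² with b_1 = Δ_1 - h_1(2M_1 + M_2)/6 = 33/8, c_1 = M_1/2 = -67/4, d_1 = (M_2 - M_1)/(6h_1) = 85/8. So g'(1) = 33/8.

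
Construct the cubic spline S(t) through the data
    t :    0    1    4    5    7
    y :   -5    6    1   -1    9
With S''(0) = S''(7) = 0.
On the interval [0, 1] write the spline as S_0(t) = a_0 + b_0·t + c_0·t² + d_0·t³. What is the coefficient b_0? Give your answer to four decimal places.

Let M_i = S''(x_i). Step sizes h_i = 1, 3, 1, 2; slopes of the chords Δ_i = (y_(i+1) - y_i)/h_i = 11, -5/3, -2, 5.
  1·M_0 + 8·M_1 + 3·M_2 = 6(Δ_1 - Δ_0) = -76
  3·M_1 + 8·M_2 + 1·M_3 = 6(Δ_2 - Δ_1) = -2
  1·M_2 + 6·M_3 + 2·M_4 = 6(Δ_3 - Δ_2) = 42
Natural end conditions: M_0 = M_4 = 0.
Forward elimination and back-substitution give M_0 = 0, M_1 = -1705/161, M_2 = 468/161, M_3 = 1049/161, M_4 = 0.
On [0, 1], with S_0(t) = a_0 + b_0·t + c_0·t² + d_0·t³: c_0 = M_0/2 = 0, d_0 = (M_1 - M_0)/(6h_0) = -1705/966, b_0 = Δ_0 - h_0(2M_0 + M_1)/6 = 12331/966.

12.7650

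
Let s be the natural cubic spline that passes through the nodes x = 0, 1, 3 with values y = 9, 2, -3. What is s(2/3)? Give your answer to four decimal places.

With m_i denoting the second derivative at x_i, h_i = 1, 2, and Δ_i = (y_(i+1) − y_i)/h_i = -7, -5/2:
  1·m_0 + 6·m_1 + 2·m_2 = 6(Δ_1 - Δ_0) = 27
Natural end conditions: m_0 = m_2 = 0.
Solving: m_0 = 0, m_1 = 9/2, m_2 = 0.
On [0, 1], s(x) = 9 - 31/4·x + 0·x² + 3/4·x³.
With x = 2/3: s(2/3) = 73/18.

4.0556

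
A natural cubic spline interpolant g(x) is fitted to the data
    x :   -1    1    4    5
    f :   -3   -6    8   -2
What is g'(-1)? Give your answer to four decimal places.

-4.1291

Write M_i for g''(x_i). With h_i = 2, 3, 1 and divided differences Δ_i = -3/2, 14/3, -10, the continuity of g' gives the tridiagonal system
  2·M_0 + 10·M_1 + 3·M_2 = 6(Δ_1 - Δ_0) = 37
  3·M_1 + 8·M_2 + 1·M_3 = 6(Δ_2 - Δ_1) = -88
Natural end conditions: M_0 = M_3 = 0.
Hence M_0 = 0, M_1 = 560/71, M_2 = -991/71, M_3 = 0.
On [-1, 1], g'(x) = b_0 + 2c_0·(x + 1) + 3d_0·(x + 1)² with b_0 = Δ_0 - h_0(2M_0 + M_1)/6 = -1759/426, c_0 = M_0/2 = 0, d_0 = (M_1 - M_0)/(6h_0) = 140/213. So g'(-1) = -1759/426.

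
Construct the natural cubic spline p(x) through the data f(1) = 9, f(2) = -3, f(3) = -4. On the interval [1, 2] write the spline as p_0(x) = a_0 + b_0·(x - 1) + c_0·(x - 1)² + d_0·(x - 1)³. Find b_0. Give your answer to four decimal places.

Let m_i = p''(x_i). Step sizes h_i = 1, 1; slopes of the chords Δ_i = (y_(i+1) - y_i)/h_i = -12, -1.
  1·m_0 + 4·m_1 + 1·m_2 = 6(Δ_1 - Δ_0) = 66
Natural end conditions: m_0 = m_2 = 0.
Hence m_0 = 0, m_1 = 33/2, m_2 = 0.
On [1, 2], with p_0(x) = a_0 + b_0·(x - 1) + c_0·(x - 1)² + d_0·(x - 1)³: c_0 = m_0/2 = 0, d_0 = (m_1 - m_0)/(6h_0) = 11/4, b_0 = Δ_0 - h_0(2m_0 + m_1)/6 = -59/4.

-14.7500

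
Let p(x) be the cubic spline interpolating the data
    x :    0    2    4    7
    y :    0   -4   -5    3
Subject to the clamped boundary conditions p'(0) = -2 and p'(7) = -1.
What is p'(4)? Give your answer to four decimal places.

1.9054

Write M_i for p''(x_i). With h_i = 2, 2, 3 and divided differences Δ_i = -2, -1/2, 8/3, the continuity of p' gives the tridiagonal system
  2·M_0 + 8·M_1 + 2·M_2 = 6(Δ_1 - Δ_0) = 9
  2·M_1 + 10·M_2 + 3·M_3 = 6(Δ_2 - Δ_1) = 19
Clamped end conditions give two more equations: 2h_0·M_0 + h_0·M_1 = 6(Δ_0 - p'(0)) = 0 and h_2·M_2 + 2h_2·M_3 = 6(p'(7) - Δ_2) = -22.
Hence M_0 = -11/74, M_1 = 11/37, M_2 = 128/37, M_3 = -599/111.
On [4, 7], p'(x) = b_2 + 2c_2·(x - 4) + 3d_2·(x - 4)² with b_2 = Δ_2 - h_2(2M_2 + M_3)/6 = 141/74, c_2 = M_2/2 = 64/37, d_2 = (M_3 - M_2)/(6h_2) = -983/1998. So p'(4) = 141/74.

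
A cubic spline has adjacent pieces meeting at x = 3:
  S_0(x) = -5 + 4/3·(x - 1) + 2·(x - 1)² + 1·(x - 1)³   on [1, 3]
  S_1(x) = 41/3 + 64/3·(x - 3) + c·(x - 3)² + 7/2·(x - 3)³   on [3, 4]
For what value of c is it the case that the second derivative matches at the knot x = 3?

8

S_0''(x) = 4 + 6·(x - 1), so S_0''(3) = 16. On the right, S_1''(3) = 2c, so c = 8.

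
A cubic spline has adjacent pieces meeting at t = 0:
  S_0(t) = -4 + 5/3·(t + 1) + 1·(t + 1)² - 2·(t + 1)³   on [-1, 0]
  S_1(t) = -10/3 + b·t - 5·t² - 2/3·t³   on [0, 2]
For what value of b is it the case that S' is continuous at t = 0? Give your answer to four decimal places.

-2.3333

S_0'(t) = 5/3 + 2·(t + 1) - 6·(t + 1)², so S_0'(0) = -7/3. On the right, S_1'(0) = b, so b = -7/3.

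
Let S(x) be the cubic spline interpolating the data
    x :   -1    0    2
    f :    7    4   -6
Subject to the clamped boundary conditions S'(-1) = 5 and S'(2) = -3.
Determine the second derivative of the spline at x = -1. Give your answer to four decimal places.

Write M_i for S''(x_i). With h_i = 1, 2 and divided differences Δ_i = -3, -5, the continuity of S' gives the tridiagonal system
  1·M_0 + 6·M_1 + 2·M_2 = 6(Δ_1 - Δ_0) = -12
Clamped end conditions give two more equations: 2h_0·M_0 + h_0·M_1 = 6(Δ_0 - S'(-1)) = -48 and h_1·M_1 + 2h_1·M_2 = 6(S'(2) - Δ_1) = 12.
Forward elimination and back-substitution give M_0 = -74/3, M_1 = 4/3, M_2 = 7/3.

-24.6667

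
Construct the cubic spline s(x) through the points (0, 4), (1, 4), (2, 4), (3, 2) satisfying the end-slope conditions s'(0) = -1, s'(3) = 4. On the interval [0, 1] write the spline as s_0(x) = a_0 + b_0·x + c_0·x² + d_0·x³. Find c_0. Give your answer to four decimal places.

Let σ_i = s''(x_i). Step sizes h_i = 1, 1, 1; slopes of the chords Δ_i = (y_(i+1) - y_i)/h_i = 0, 0, -2.
  1·σ_0 + 4·σ_1 + 1·σ_2 = 6(Δ_1 - Δ_0) = 0
  1·σ_1 + 4·σ_2 + 1·σ_3 = 6(Δ_2 - Δ_1) = -12
Clamped end conditions give two more equations: 2h_0·σ_0 + h_0·σ_1 = 6(Δ_0 - s'(0)) = 6 and h_2·σ_2 + 2h_2·σ_3 = 6(s'(3) - Δ_2) = 36.
Solving: σ_0 = 32/15, σ_1 = 26/15, σ_2 = -136/15, σ_3 = 338/15.
On [0, 1], with s_0(x) = a_0 + b_0·x + c_0·x² + d_0·x³: c_0 = σ_0/2 = 16/15, d_0 = (σ_1 - σ_0)/(6h_0) = -1/15, b_0 = Δ_0 - h_0(2σ_0 + σ_1)/6 = -1.

1.0667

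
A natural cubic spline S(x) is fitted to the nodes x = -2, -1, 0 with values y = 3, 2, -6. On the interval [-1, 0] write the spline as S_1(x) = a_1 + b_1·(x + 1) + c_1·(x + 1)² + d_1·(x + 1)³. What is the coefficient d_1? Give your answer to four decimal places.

Let σ_i = S''(x_i). Step sizes h_i = 1, 1; slopes of the chords Δ_i = (y_(i+1) - y_i)/h_i = -1, -8.
  1·σ_0 + 4·σ_1 + 1·σ_2 = 6(Δ_1 - Δ_0) = -42
Natural end conditions: σ_0 = σ_2 = 0.
Solving the tridiagonal system: σ_0 = 0, σ_1 = -21/2, σ_2 = 0.
On [-1, 0], with S_1(x) = a_1 + b_1·(x + 1) + c_1·(x + 1)² + d_1·(x + 1)³: c_1 = σ_1/2 = -21/4, d_1 = (σ_2 - σ_1)/(6h_1) = 7/4, b_1 = Δ_1 - h_1(2σ_1 + σ_2)/6 = -9/2.

1.7500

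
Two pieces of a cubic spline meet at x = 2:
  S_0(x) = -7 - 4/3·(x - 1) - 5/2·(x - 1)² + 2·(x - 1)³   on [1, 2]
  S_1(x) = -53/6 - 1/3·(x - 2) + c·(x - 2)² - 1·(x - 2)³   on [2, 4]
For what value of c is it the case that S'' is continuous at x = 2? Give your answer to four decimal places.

3.5000

S_0''(x) = -5 + 12·(x - 1), so S_0''(2) = 7. On the right, S_1''(2) = 2c, so c = 7/2.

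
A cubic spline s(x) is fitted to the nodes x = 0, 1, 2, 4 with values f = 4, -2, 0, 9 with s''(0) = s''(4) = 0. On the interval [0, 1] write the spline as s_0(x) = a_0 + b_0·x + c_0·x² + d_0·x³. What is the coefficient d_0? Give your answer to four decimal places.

Let M_i = s''(x_i). Step sizes h_i = 1, 1, 2; slopes of the chords Δ_i = (y_(i+1) - y_i)/h_i = -6, 2, 9/2.
  1·M_0 + 4·M_1 + 1·M_2 = 6(Δ_1 - Δ_0) = 48
  1·M_1 + 6·M_2 + 2·M_3 = 6(Δ_2 - Δ_1) = 15
Natural end conditions: M_0 = M_3 = 0.
Hence M_0 = 0, M_1 = 273/23, M_2 = 12/23, M_3 = 0.
On [0, 1], with s_0(x) = a_0 + b_0·x + c_0·x² + d_0·x³: c_0 = M_0/2 = 0, d_0 = (M_1 - M_0)/(6h_0) = 91/46, b_0 = Δ_0 - h_0(2M_0 + M_1)/6 = -367/46.

1.9783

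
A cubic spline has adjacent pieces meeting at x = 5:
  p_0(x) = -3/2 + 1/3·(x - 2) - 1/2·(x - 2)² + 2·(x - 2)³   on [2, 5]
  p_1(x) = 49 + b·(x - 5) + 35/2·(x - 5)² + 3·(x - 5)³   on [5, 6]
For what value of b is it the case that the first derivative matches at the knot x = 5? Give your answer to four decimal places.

p_0'(x) = 1/3 - 1·(x - 2) + 6·(x - 2)², so p_0'(5) = 154/3. On the right, p_1'(5) = b, so b = 154/3.

51.3333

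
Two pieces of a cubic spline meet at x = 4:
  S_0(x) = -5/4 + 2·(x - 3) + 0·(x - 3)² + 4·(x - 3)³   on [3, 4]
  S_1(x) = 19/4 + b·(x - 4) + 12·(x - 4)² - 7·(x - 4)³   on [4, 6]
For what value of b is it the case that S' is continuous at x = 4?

S_0'(x) = 2 + 0·(x - 3) + 12·(x - 3)², so S_0'(4) = 14. On the right, S_1'(4) = b, so b = 14.

14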